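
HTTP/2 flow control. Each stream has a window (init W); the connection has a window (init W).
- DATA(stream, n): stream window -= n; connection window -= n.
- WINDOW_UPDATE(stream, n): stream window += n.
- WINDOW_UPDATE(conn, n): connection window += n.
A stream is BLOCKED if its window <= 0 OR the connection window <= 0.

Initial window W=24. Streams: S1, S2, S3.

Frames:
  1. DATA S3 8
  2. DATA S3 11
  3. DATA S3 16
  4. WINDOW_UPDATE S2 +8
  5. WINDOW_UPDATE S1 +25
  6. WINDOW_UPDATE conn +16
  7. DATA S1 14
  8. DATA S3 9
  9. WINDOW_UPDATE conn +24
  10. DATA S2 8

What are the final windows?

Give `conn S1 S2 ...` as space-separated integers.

Op 1: conn=16 S1=24 S2=24 S3=16 blocked=[]
Op 2: conn=5 S1=24 S2=24 S3=5 blocked=[]
Op 3: conn=-11 S1=24 S2=24 S3=-11 blocked=[1, 2, 3]
Op 4: conn=-11 S1=24 S2=32 S3=-11 blocked=[1, 2, 3]
Op 5: conn=-11 S1=49 S2=32 S3=-11 blocked=[1, 2, 3]
Op 6: conn=5 S1=49 S2=32 S3=-11 blocked=[3]
Op 7: conn=-9 S1=35 S2=32 S3=-11 blocked=[1, 2, 3]
Op 8: conn=-18 S1=35 S2=32 S3=-20 blocked=[1, 2, 3]
Op 9: conn=6 S1=35 S2=32 S3=-20 blocked=[3]
Op 10: conn=-2 S1=35 S2=24 S3=-20 blocked=[1, 2, 3]

Answer: -2 35 24 -20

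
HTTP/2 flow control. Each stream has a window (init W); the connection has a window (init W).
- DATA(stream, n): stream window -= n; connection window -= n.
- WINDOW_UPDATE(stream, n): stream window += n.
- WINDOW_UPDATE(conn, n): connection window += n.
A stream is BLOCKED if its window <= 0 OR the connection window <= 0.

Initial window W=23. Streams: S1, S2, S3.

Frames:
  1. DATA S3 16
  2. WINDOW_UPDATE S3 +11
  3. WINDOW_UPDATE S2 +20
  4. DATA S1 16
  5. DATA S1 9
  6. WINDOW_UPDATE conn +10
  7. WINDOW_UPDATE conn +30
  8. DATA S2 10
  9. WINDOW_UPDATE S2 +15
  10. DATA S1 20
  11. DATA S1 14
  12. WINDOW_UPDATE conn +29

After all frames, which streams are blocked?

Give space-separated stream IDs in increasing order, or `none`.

Op 1: conn=7 S1=23 S2=23 S3=7 blocked=[]
Op 2: conn=7 S1=23 S2=23 S3=18 blocked=[]
Op 3: conn=7 S1=23 S2=43 S3=18 blocked=[]
Op 4: conn=-9 S1=7 S2=43 S3=18 blocked=[1, 2, 3]
Op 5: conn=-18 S1=-2 S2=43 S3=18 blocked=[1, 2, 3]
Op 6: conn=-8 S1=-2 S2=43 S3=18 blocked=[1, 2, 3]
Op 7: conn=22 S1=-2 S2=43 S3=18 blocked=[1]
Op 8: conn=12 S1=-2 S2=33 S3=18 blocked=[1]
Op 9: conn=12 S1=-2 S2=48 S3=18 blocked=[1]
Op 10: conn=-8 S1=-22 S2=48 S3=18 blocked=[1, 2, 3]
Op 11: conn=-22 S1=-36 S2=48 S3=18 blocked=[1, 2, 3]
Op 12: conn=7 S1=-36 S2=48 S3=18 blocked=[1]

Answer: S1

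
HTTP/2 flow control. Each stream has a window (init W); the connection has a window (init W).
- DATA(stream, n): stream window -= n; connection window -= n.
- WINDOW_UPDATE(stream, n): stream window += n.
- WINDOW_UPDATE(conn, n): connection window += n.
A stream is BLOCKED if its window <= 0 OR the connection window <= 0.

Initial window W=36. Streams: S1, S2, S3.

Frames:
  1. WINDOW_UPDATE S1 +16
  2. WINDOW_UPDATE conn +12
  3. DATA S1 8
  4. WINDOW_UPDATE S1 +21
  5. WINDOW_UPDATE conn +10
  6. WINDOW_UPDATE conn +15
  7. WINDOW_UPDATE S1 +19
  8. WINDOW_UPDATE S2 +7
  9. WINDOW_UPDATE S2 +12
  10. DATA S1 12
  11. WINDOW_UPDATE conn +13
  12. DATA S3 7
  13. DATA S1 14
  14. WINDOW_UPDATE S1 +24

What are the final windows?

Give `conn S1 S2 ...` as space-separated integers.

Answer: 45 82 55 29

Derivation:
Op 1: conn=36 S1=52 S2=36 S3=36 blocked=[]
Op 2: conn=48 S1=52 S2=36 S3=36 blocked=[]
Op 3: conn=40 S1=44 S2=36 S3=36 blocked=[]
Op 4: conn=40 S1=65 S2=36 S3=36 blocked=[]
Op 5: conn=50 S1=65 S2=36 S3=36 blocked=[]
Op 6: conn=65 S1=65 S2=36 S3=36 blocked=[]
Op 7: conn=65 S1=84 S2=36 S3=36 blocked=[]
Op 8: conn=65 S1=84 S2=43 S3=36 blocked=[]
Op 9: conn=65 S1=84 S2=55 S3=36 blocked=[]
Op 10: conn=53 S1=72 S2=55 S3=36 blocked=[]
Op 11: conn=66 S1=72 S2=55 S3=36 blocked=[]
Op 12: conn=59 S1=72 S2=55 S3=29 blocked=[]
Op 13: conn=45 S1=58 S2=55 S3=29 blocked=[]
Op 14: conn=45 S1=82 S2=55 S3=29 blocked=[]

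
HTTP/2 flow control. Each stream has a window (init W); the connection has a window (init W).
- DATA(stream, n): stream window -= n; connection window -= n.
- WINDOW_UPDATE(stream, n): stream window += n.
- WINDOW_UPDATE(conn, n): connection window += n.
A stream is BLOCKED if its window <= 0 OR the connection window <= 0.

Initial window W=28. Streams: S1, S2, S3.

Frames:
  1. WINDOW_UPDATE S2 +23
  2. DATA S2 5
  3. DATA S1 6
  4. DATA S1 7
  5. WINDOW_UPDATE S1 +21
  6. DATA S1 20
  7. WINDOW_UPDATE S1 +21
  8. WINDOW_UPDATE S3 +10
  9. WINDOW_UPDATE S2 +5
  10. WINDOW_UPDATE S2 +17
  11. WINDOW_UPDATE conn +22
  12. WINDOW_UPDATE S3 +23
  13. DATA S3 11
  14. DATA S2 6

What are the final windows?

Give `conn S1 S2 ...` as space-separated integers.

Answer: -5 37 62 50

Derivation:
Op 1: conn=28 S1=28 S2=51 S3=28 blocked=[]
Op 2: conn=23 S1=28 S2=46 S3=28 blocked=[]
Op 3: conn=17 S1=22 S2=46 S3=28 blocked=[]
Op 4: conn=10 S1=15 S2=46 S3=28 blocked=[]
Op 5: conn=10 S1=36 S2=46 S3=28 blocked=[]
Op 6: conn=-10 S1=16 S2=46 S3=28 blocked=[1, 2, 3]
Op 7: conn=-10 S1=37 S2=46 S3=28 blocked=[1, 2, 3]
Op 8: conn=-10 S1=37 S2=46 S3=38 blocked=[1, 2, 3]
Op 9: conn=-10 S1=37 S2=51 S3=38 blocked=[1, 2, 3]
Op 10: conn=-10 S1=37 S2=68 S3=38 blocked=[1, 2, 3]
Op 11: conn=12 S1=37 S2=68 S3=38 blocked=[]
Op 12: conn=12 S1=37 S2=68 S3=61 blocked=[]
Op 13: conn=1 S1=37 S2=68 S3=50 blocked=[]
Op 14: conn=-5 S1=37 S2=62 S3=50 blocked=[1, 2, 3]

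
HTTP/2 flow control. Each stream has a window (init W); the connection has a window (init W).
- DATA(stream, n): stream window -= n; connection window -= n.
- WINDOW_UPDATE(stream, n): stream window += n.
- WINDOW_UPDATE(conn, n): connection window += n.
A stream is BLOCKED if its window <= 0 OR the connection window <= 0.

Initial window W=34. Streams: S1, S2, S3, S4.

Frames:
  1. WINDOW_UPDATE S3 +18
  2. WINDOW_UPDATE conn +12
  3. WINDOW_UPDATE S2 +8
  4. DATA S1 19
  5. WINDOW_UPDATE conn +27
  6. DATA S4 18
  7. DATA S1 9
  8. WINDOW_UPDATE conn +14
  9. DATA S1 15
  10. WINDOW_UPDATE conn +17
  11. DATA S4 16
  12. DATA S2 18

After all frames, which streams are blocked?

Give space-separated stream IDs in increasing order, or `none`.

Answer: S1 S4

Derivation:
Op 1: conn=34 S1=34 S2=34 S3=52 S4=34 blocked=[]
Op 2: conn=46 S1=34 S2=34 S3=52 S4=34 blocked=[]
Op 3: conn=46 S1=34 S2=42 S3=52 S4=34 blocked=[]
Op 4: conn=27 S1=15 S2=42 S3=52 S4=34 blocked=[]
Op 5: conn=54 S1=15 S2=42 S3=52 S4=34 blocked=[]
Op 6: conn=36 S1=15 S2=42 S3=52 S4=16 blocked=[]
Op 7: conn=27 S1=6 S2=42 S3=52 S4=16 blocked=[]
Op 8: conn=41 S1=6 S2=42 S3=52 S4=16 blocked=[]
Op 9: conn=26 S1=-9 S2=42 S3=52 S4=16 blocked=[1]
Op 10: conn=43 S1=-9 S2=42 S3=52 S4=16 blocked=[1]
Op 11: conn=27 S1=-9 S2=42 S3=52 S4=0 blocked=[1, 4]
Op 12: conn=9 S1=-9 S2=24 S3=52 S4=0 blocked=[1, 4]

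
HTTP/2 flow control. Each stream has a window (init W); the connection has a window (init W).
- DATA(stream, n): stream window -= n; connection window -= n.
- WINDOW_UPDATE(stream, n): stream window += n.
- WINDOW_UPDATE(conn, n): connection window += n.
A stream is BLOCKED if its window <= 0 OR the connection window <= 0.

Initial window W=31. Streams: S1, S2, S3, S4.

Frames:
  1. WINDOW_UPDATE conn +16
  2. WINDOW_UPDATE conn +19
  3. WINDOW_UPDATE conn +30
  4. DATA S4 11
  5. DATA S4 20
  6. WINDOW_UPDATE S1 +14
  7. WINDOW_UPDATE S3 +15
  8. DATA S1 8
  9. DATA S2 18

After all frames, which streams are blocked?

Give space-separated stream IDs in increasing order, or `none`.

Op 1: conn=47 S1=31 S2=31 S3=31 S4=31 blocked=[]
Op 2: conn=66 S1=31 S2=31 S3=31 S4=31 blocked=[]
Op 3: conn=96 S1=31 S2=31 S3=31 S4=31 blocked=[]
Op 4: conn=85 S1=31 S2=31 S3=31 S4=20 blocked=[]
Op 5: conn=65 S1=31 S2=31 S3=31 S4=0 blocked=[4]
Op 6: conn=65 S1=45 S2=31 S3=31 S4=0 blocked=[4]
Op 7: conn=65 S1=45 S2=31 S3=46 S4=0 blocked=[4]
Op 8: conn=57 S1=37 S2=31 S3=46 S4=0 blocked=[4]
Op 9: conn=39 S1=37 S2=13 S3=46 S4=0 blocked=[4]

Answer: S4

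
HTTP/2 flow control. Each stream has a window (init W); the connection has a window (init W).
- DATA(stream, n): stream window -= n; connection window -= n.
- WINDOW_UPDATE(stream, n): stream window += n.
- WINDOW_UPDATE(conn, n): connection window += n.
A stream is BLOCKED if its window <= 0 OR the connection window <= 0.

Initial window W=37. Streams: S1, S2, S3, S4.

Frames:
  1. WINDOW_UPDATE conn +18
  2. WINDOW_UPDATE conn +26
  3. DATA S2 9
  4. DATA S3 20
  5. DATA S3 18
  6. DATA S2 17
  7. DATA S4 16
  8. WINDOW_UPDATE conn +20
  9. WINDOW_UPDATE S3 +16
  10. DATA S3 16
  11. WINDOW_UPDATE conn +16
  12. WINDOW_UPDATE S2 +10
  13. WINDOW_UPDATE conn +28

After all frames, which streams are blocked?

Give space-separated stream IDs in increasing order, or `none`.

Answer: S3

Derivation:
Op 1: conn=55 S1=37 S2=37 S3=37 S4=37 blocked=[]
Op 2: conn=81 S1=37 S2=37 S3=37 S4=37 blocked=[]
Op 3: conn=72 S1=37 S2=28 S3=37 S4=37 blocked=[]
Op 4: conn=52 S1=37 S2=28 S3=17 S4=37 blocked=[]
Op 5: conn=34 S1=37 S2=28 S3=-1 S4=37 blocked=[3]
Op 6: conn=17 S1=37 S2=11 S3=-1 S4=37 blocked=[3]
Op 7: conn=1 S1=37 S2=11 S3=-1 S4=21 blocked=[3]
Op 8: conn=21 S1=37 S2=11 S3=-1 S4=21 blocked=[3]
Op 9: conn=21 S1=37 S2=11 S3=15 S4=21 blocked=[]
Op 10: conn=5 S1=37 S2=11 S3=-1 S4=21 blocked=[3]
Op 11: conn=21 S1=37 S2=11 S3=-1 S4=21 blocked=[3]
Op 12: conn=21 S1=37 S2=21 S3=-1 S4=21 blocked=[3]
Op 13: conn=49 S1=37 S2=21 S3=-1 S4=21 blocked=[3]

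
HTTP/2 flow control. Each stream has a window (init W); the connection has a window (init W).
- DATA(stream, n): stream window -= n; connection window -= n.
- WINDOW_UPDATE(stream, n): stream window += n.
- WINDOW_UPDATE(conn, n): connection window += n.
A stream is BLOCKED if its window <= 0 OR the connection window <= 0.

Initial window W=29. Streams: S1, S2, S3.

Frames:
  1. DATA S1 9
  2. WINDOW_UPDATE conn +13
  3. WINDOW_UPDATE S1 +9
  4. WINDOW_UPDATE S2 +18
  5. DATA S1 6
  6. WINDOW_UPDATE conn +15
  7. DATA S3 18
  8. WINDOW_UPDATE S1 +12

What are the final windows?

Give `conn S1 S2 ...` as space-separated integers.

Answer: 24 35 47 11

Derivation:
Op 1: conn=20 S1=20 S2=29 S3=29 blocked=[]
Op 2: conn=33 S1=20 S2=29 S3=29 blocked=[]
Op 3: conn=33 S1=29 S2=29 S3=29 blocked=[]
Op 4: conn=33 S1=29 S2=47 S3=29 blocked=[]
Op 5: conn=27 S1=23 S2=47 S3=29 blocked=[]
Op 6: conn=42 S1=23 S2=47 S3=29 blocked=[]
Op 7: conn=24 S1=23 S2=47 S3=11 blocked=[]
Op 8: conn=24 S1=35 S2=47 S3=11 blocked=[]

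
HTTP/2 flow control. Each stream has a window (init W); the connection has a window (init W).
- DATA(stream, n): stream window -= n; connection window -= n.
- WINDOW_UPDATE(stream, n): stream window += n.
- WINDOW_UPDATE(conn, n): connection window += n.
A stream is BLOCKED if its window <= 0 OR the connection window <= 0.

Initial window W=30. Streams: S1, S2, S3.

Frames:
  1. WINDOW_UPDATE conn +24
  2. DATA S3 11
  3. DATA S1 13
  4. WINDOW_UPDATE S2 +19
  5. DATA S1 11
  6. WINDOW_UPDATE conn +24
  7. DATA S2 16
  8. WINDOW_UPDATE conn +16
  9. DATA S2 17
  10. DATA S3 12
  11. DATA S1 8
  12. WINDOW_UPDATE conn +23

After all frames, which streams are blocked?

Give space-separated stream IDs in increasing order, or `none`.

Answer: S1

Derivation:
Op 1: conn=54 S1=30 S2=30 S3=30 blocked=[]
Op 2: conn=43 S1=30 S2=30 S3=19 blocked=[]
Op 3: conn=30 S1=17 S2=30 S3=19 blocked=[]
Op 4: conn=30 S1=17 S2=49 S3=19 blocked=[]
Op 5: conn=19 S1=6 S2=49 S3=19 blocked=[]
Op 6: conn=43 S1=6 S2=49 S3=19 blocked=[]
Op 7: conn=27 S1=6 S2=33 S3=19 blocked=[]
Op 8: conn=43 S1=6 S2=33 S3=19 blocked=[]
Op 9: conn=26 S1=6 S2=16 S3=19 blocked=[]
Op 10: conn=14 S1=6 S2=16 S3=7 blocked=[]
Op 11: conn=6 S1=-2 S2=16 S3=7 blocked=[1]
Op 12: conn=29 S1=-2 S2=16 S3=7 blocked=[1]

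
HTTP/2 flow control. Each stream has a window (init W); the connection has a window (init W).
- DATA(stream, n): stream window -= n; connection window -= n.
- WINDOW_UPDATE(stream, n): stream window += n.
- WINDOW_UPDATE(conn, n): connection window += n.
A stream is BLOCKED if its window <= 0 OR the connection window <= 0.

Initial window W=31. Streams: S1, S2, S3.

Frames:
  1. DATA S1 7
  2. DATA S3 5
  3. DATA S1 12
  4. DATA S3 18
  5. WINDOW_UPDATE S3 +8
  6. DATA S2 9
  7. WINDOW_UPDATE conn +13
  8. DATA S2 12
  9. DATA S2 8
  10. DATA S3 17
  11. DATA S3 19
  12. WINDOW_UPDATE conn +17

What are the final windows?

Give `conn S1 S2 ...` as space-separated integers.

Op 1: conn=24 S1=24 S2=31 S3=31 blocked=[]
Op 2: conn=19 S1=24 S2=31 S3=26 blocked=[]
Op 3: conn=7 S1=12 S2=31 S3=26 blocked=[]
Op 4: conn=-11 S1=12 S2=31 S3=8 blocked=[1, 2, 3]
Op 5: conn=-11 S1=12 S2=31 S3=16 blocked=[1, 2, 3]
Op 6: conn=-20 S1=12 S2=22 S3=16 blocked=[1, 2, 3]
Op 7: conn=-7 S1=12 S2=22 S3=16 blocked=[1, 2, 3]
Op 8: conn=-19 S1=12 S2=10 S3=16 blocked=[1, 2, 3]
Op 9: conn=-27 S1=12 S2=2 S3=16 blocked=[1, 2, 3]
Op 10: conn=-44 S1=12 S2=2 S3=-1 blocked=[1, 2, 3]
Op 11: conn=-63 S1=12 S2=2 S3=-20 blocked=[1, 2, 3]
Op 12: conn=-46 S1=12 S2=2 S3=-20 blocked=[1, 2, 3]

Answer: -46 12 2 -20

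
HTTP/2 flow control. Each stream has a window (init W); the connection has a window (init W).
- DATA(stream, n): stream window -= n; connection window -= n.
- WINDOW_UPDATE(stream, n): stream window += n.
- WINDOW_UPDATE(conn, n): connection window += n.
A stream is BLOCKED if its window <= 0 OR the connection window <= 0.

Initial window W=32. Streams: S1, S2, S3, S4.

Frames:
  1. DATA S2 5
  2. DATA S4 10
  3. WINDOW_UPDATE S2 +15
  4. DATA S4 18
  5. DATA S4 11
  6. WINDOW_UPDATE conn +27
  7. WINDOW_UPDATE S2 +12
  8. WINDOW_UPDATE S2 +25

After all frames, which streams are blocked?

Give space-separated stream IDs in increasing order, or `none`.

Answer: S4

Derivation:
Op 1: conn=27 S1=32 S2=27 S3=32 S4=32 blocked=[]
Op 2: conn=17 S1=32 S2=27 S3=32 S4=22 blocked=[]
Op 3: conn=17 S1=32 S2=42 S3=32 S4=22 blocked=[]
Op 4: conn=-1 S1=32 S2=42 S3=32 S4=4 blocked=[1, 2, 3, 4]
Op 5: conn=-12 S1=32 S2=42 S3=32 S4=-7 blocked=[1, 2, 3, 4]
Op 6: conn=15 S1=32 S2=42 S3=32 S4=-7 blocked=[4]
Op 7: conn=15 S1=32 S2=54 S3=32 S4=-7 blocked=[4]
Op 8: conn=15 S1=32 S2=79 S3=32 S4=-7 blocked=[4]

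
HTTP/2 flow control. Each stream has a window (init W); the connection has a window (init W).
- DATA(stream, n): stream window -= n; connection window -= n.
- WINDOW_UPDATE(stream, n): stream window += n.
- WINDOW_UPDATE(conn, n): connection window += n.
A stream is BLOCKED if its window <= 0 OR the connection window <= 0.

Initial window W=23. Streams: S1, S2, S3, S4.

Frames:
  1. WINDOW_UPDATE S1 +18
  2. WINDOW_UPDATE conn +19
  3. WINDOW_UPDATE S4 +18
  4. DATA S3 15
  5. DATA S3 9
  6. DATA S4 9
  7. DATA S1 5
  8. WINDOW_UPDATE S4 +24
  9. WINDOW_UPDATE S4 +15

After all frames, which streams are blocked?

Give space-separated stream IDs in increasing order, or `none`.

Answer: S3

Derivation:
Op 1: conn=23 S1=41 S2=23 S3=23 S4=23 blocked=[]
Op 2: conn=42 S1=41 S2=23 S3=23 S4=23 blocked=[]
Op 3: conn=42 S1=41 S2=23 S3=23 S4=41 blocked=[]
Op 4: conn=27 S1=41 S2=23 S3=8 S4=41 blocked=[]
Op 5: conn=18 S1=41 S2=23 S3=-1 S4=41 blocked=[3]
Op 6: conn=9 S1=41 S2=23 S3=-1 S4=32 blocked=[3]
Op 7: conn=4 S1=36 S2=23 S3=-1 S4=32 blocked=[3]
Op 8: conn=4 S1=36 S2=23 S3=-1 S4=56 blocked=[3]
Op 9: conn=4 S1=36 S2=23 S3=-1 S4=71 blocked=[3]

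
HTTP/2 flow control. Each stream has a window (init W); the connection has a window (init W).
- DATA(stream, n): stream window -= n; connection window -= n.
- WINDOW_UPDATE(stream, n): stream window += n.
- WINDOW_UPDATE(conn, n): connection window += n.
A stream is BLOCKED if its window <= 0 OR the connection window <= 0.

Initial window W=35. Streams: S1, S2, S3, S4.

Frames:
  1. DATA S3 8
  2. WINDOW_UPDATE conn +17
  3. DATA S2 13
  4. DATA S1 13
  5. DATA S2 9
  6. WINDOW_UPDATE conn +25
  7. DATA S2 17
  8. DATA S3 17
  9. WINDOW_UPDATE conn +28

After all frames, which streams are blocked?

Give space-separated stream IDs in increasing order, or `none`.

Op 1: conn=27 S1=35 S2=35 S3=27 S4=35 blocked=[]
Op 2: conn=44 S1=35 S2=35 S3=27 S4=35 blocked=[]
Op 3: conn=31 S1=35 S2=22 S3=27 S4=35 blocked=[]
Op 4: conn=18 S1=22 S2=22 S3=27 S4=35 blocked=[]
Op 5: conn=9 S1=22 S2=13 S3=27 S4=35 blocked=[]
Op 6: conn=34 S1=22 S2=13 S3=27 S4=35 blocked=[]
Op 7: conn=17 S1=22 S2=-4 S3=27 S4=35 blocked=[2]
Op 8: conn=0 S1=22 S2=-4 S3=10 S4=35 blocked=[1, 2, 3, 4]
Op 9: conn=28 S1=22 S2=-4 S3=10 S4=35 blocked=[2]

Answer: S2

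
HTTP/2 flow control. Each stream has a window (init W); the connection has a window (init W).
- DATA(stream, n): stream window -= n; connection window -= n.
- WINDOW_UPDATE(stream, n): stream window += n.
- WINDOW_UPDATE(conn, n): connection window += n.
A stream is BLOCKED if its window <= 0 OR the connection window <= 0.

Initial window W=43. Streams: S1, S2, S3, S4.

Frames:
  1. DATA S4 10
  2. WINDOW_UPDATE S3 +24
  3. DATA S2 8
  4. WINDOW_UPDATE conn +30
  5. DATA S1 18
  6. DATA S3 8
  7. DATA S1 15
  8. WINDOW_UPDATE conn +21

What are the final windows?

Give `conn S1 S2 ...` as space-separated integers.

Op 1: conn=33 S1=43 S2=43 S3=43 S4=33 blocked=[]
Op 2: conn=33 S1=43 S2=43 S3=67 S4=33 blocked=[]
Op 3: conn=25 S1=43 S2=35 S3=67 S4=33 blocked=[]
Op 4: conn=55 S1=43 S2=35 S3=67 S4=33 blocked=[]
Op 5: conn=37 S1=25 S2=35 S3=67 S4=33 blocked=[]
Op 6: conn=29 S1=25 S2=35 S3=59 S4=33 blocked=[]
Op 7: conn=14 S1=10 S2=35 S3=59 S4=33 blocked=[]
Op 8: conn=35 S1=10 S2=35 S3=59 S4=33 blocked=[]

Answer: 35 10 35 59 33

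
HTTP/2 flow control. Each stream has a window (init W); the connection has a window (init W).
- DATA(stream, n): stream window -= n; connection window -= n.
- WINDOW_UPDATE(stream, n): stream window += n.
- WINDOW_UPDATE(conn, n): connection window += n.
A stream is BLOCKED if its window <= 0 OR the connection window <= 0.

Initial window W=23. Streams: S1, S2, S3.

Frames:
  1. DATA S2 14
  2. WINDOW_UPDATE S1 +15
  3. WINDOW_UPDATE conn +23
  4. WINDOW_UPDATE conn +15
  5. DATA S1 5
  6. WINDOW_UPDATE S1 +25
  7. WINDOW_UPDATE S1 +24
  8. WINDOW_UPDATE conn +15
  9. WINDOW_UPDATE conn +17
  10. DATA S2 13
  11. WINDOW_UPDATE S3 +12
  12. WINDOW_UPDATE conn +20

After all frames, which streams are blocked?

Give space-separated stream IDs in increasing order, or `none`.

Answer: S2

Derivation:
Op 1: conn=9 S1=23 S2=9 S3=23 blocked=[]
Op 2: conn=9 S1=38 S2=9 S3=23 blocked=[]
Op 3: conn=32 S1=38 S2=9 S3=23 blocked=[]
Op 4: conn=47 S1=38 S2=9 S3=23 blocked=[]
Op 5: conn=42 S1=33 S2=9 S3=23 blocked=[]
Op 6: conn=42 S1=58 S2=9 S3=23 blocked=[]
Op 7: conn=42 S1=82 S2=9 S3=23 blocked=[]
Op 8: conn=57 S1=82 S2=9 S3=23 blocked=[]
Op 9: conn=74 S1=82 S2=9 S3=23 blocked=[]
Op 10: conn=61 S1=82 S2=-4 S3=23 blocked=[2]
Op 11: conn=61 S1=82 S2=-4 S3=35 blocked=[2]
Op 12: conn=81 S1=82 S2=-4 S3=35 blocked=[2]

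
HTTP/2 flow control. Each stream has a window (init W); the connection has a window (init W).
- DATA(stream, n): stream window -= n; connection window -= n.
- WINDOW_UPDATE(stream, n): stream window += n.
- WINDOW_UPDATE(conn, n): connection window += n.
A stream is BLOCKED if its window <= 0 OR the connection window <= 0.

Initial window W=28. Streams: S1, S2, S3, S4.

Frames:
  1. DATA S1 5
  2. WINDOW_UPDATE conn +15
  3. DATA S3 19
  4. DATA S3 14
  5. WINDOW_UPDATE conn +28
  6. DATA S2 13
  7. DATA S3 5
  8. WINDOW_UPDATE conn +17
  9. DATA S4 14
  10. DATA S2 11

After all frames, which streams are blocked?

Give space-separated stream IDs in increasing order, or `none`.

Op 1: conn=23 S1=23 S2=28 S3=28 S4=28 blocked=[]
Op 2: conn=38 S1=23 S2=28 S3=28 S4=28 blocked=[]
Op 3: conn=19 S1=23 S2=28 S3=9 S4=28 blocked=[]
Op 4: conn=5 S1=23 S2=28 S3=-5 S4=28 blocked=[3]
Op 5: conn=33 S1=23 S2=28 S3=-5 S4=28 blocked=[3]
Op 6: conn=20 S1=23 S2=15 S3=-5 S4=28 blocked=[3]
Op 7: conn=15 S1=23 S2=15 S3=-10 S4=28 blocked=[3]
Op 8: conn=32 S1=23 S2=15 S3=-10 S4=28 blocked=[3]
Op 9: conn=18 S1=23 S2=15 S3=-10 S4=14 blocked=[3]
Op 10: conn=7 S1=23 S2=4 S3=-10 S4=14 blocked=[3]

Answer: S3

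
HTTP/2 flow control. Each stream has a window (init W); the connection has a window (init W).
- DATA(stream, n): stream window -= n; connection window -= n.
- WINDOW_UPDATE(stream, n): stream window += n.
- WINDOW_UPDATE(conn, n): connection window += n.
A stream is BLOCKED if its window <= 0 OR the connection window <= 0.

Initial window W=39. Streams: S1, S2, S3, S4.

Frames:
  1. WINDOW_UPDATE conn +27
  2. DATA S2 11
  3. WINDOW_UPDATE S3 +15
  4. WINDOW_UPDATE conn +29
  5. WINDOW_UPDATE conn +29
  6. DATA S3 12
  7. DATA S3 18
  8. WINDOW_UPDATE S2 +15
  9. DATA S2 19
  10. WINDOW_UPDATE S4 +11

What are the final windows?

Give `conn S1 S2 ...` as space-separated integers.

Op 1: conn=66 S1=39 S2=39 S3=39 S4=39 blocked=[]
Op 2: conn=55 S1=39 S2=28 S3=39 S4=39 blocked=[]
Op 3: conn=55 S1=39 S2=28 S3=54 S4=39 blocked=[]
Op 4: conn=84 S1=39 S2=28 S3=54 S4=39 blocked=[]
Op 5: conn=113 S1=39 S2=28 S3=54 S4=39 blocked=[]
Op 6: conn=101 S1=39 S2=28 S3=42 S4=39 blocked=[]
Op 7: conn=83 S1=39 S2=28 S3=24 S4=39 blocked=[]
Op 8: conn=83 S1=39 S2=43 S3=24 S4=39 blocked=[]
Op 9: conn=64 S1=39 S2=24 S3=24 S4=39 blocked=[]
Op 10: conn=64 S1=39 S2=24 S3=24 S4=50 blocked=[]

Answer: 64 39 24 24 50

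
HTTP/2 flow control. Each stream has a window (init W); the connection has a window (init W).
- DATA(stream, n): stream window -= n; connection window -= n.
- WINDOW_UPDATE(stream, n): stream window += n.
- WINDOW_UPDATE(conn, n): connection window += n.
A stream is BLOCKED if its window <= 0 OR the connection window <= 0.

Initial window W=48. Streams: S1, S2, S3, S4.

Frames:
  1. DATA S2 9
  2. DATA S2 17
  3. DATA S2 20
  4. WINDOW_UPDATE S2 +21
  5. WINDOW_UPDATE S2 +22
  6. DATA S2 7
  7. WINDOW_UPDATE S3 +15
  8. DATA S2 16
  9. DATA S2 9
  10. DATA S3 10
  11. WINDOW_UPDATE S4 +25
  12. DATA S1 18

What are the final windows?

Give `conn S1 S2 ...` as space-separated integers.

Answer: -58 30 13 53 73

Derivation:
Op 1: conn=39 S1=48 S2=39 S3=48 S4=48 blocked=[]
Op 2: conn=22 S1=48 S2=22 S3=48 S4=48 blocked=[]
Op 3: conn=2 S1=48 S2=2 S3=48 S4=48 blocked=[]
Op 4: conn=2 S1=48 S2=23 S3=48 S4=48 blocked=[]
Op 5: conn=2 S1=48 S2=45 S3=48 S4=48 blocked=[]
Op 6: conn=-5 S1=48 S2=38 S3=48 S4=48 blocked=[1, 2, 3, 4]
Op 7: conn=-5 S1=48 S2=38 S3=63 S4=48 blocked=[1, 2, 3, 4]
Op 8: conn=-21 S1=48 S2=22 S3=63 S4=48 blocked=[1, 2, 3, 4]
Op 9: conn=-30 S1=48 S2=13 S3=63 S4=48 blocked=[1, 2, 3, 4]
Op 10: conn=-40 S1=48 S2=13 S3=53 S4=48 blocked=[1, 2, 3, 4]
Op 11: conn=-40 S1=48 S2=13 S3=53 S4=73 blocked=[1, 2, 3, 4]
Op 12: conn=-58 S1=30 S2=13 S3=53 S4=73 blocked=[1, 2, 3, 4]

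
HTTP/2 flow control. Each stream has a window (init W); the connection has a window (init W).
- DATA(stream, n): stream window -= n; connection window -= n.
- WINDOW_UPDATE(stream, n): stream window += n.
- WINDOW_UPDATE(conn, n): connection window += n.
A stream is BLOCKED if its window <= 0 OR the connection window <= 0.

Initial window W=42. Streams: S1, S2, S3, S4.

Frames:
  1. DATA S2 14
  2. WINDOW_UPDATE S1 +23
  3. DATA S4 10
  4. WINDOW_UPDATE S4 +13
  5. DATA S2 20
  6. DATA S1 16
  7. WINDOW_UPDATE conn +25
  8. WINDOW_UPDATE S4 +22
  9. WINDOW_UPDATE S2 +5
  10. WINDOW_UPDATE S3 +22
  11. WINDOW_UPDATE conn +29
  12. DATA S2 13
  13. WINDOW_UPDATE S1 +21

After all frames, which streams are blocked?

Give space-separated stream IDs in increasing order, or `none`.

Op 1: conn=28 S1=42 S2=28 S3=42 S4=42 blocked=[]
Op 2: conn=28 S1=65 S2=28 S3=42 S4=42 blocked=[]
Op 3: conn=18 S1=65 S2=28 S3=42 S4=32 blocked=[]
Op 4: conn=18 S1=65 S2=28 S3=42 S4=45 blocked=[]
Op 5: conn=-2 S1=65 S2=8 S3=42 S4=45 blocked=[1, 2, 3, 4]
Op 6: conn=-18 S1=49 S2=8 S3=42 S4=45 blocked=[1, 2, 3, 4]
Op 7: conn=7 S1=49 S2=8 S3=42 S4=45 blocked=[]
Op 8: conn=7 S1=49 S2=8 S3=42 S4=67 blocked=[]
Op 9: conn=7 S1=49 S2=13 S3=42 S4=67 blocked=[]
Op 10: conn=7 S1=49 S2=13 S3=64 S4=67 blocked=[]
Op 11: conn=36 S1=49 S2=13 S3=64 S4=67 blocked=[]
Op 12: conn=23 S1=49 S2=0 S3=64 S4=67 blocked=[2]
Op 13: conn=23 S1=70 S2=0 S3=64 S4=67 blocked=[2]

Answer: S2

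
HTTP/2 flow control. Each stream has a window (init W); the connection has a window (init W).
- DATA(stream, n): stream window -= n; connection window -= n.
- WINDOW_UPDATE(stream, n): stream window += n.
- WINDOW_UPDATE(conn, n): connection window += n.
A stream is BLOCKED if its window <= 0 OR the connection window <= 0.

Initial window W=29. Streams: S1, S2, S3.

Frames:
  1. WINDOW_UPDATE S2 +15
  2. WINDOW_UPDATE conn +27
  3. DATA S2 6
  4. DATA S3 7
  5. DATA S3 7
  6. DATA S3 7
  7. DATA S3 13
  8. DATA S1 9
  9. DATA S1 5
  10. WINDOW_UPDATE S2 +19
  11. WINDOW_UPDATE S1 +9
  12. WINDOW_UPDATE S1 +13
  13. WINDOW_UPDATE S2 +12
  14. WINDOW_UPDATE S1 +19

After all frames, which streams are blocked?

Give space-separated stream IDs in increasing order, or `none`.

Op 1: conn=29 S1=29 S2=44 S3=29 blocked=[]
Op 2: conn=56 S1=29 S2=44 S3=29 blocked=[]
Op 3: conn=50 S1=29 S2=38 S3=29 blocked=[]
Op 4: conn=43 S1=29 S2=38 S3=22 blocked=[]
Op 5: conn=36 S1=29 S2=38 S3=15 blocked=[]
Op 6: conn=29 S1=29 S2=38 S3=8 blocked=[]
Op 7: conn=16 S1=29 S2=38 S3=-5 blocked=[3]
Op 8: conn=7 S1=20 S2=38 S3=-5 blocked=[3]
Op 9: conn=2 S1=15 S2=38 S3=-5 blocked=[3]
Op 10: conn=2 S1=15 S2=57 S3=-5 blocked=[3]
Op 11: conn=2 S1=24 S2=57 S3=-5 blocked=[3]
Op 12: conn=2 S1=37 S2=57 S3=-5 blocked=[3]
Op 13: conn=2 S1=37 S2=69 S3=-5 blocked=[3]
Op 14: conn=2 S1=56 S2=69 S3=-5 blocked=[3]

Answer: S3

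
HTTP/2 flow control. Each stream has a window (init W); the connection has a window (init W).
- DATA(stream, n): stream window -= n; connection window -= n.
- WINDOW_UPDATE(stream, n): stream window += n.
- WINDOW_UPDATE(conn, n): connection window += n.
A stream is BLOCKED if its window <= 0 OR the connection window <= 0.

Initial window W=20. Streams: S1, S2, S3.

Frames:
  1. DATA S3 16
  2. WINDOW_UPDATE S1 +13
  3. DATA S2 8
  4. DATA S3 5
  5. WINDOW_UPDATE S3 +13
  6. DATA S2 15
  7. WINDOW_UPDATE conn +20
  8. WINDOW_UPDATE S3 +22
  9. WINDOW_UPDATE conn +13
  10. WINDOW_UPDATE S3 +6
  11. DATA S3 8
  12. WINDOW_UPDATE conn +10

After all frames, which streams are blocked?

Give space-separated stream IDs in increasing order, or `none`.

Answer: S2

Derivation:
Op 1: conn=4 S1=20 S2=20 S3=4 blocked=[]
Op 2: conn=4 S1=33 S2=20 S3=4 blocked=[]
Op 3: conn=-4 S1=33 S2=12 S3=4 blocked=[1, 2, 3]
Op 4: conn=-9 S1=33 S2=12 S3=-1 blocked=[1, 2, 3]
Op 5: conn=-9 S1=33 S2=12 S3=12 blocked=[1, 2, 3]
Op 6: conn=-24 S1=33 S2=-3 S3=12 blocked=[1, 2, 3]
Op 7: conn=-4 S1=33 S2=-3 S3=12 blocked=[1, 2, 3]
Op 8: conn=-4 S1=33 S2=-3 S3=34 blocked=[1, 2, 3]
Op 9: conn=9 S1=33 S2=-3 S3=34 blocked=[2]
Op 10: conn=9 S1=33 S2=-3 S3=40 blocked=[2]
Op 11: conn=1 S1=33 S2=-3 S3=32 blocked=[2]
Op 12: conn=11 S1=33 S2=-3 S3=32 blocked=[2]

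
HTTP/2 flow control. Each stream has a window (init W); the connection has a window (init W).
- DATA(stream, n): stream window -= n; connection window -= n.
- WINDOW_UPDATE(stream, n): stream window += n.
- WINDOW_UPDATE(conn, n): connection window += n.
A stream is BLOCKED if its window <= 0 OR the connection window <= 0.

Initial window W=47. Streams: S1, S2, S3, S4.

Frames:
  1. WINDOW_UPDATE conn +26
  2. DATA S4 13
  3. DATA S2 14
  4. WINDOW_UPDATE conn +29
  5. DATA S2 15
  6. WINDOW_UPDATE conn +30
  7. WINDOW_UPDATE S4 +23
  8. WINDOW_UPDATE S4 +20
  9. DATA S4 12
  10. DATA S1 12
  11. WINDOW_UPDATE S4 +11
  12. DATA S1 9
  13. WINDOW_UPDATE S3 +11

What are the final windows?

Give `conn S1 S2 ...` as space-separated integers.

Op 1: conn=73 S1=47 S2=47 S3=47 S4=47 blocked=[]
Op 2: conn=60 S1=47 S2=47 S3=47 S4=34 blocked=[]
Op 3: conn=46 S1=47 S2=33 S3=47 S4=34 blocked=[]
Op 4: conn=75 S1=47 S2=33 S3=47 S4=34 blocked=[]
Op 5: conn=60 S1=47 S2=18 S3=47 S4=34 blocked=[]
Op 6: conn=90 S1=47 S2=18 S3=47 S4=34 blocked=[]
Op 7: conn=90 S1=47 S2=18 S3=47 S4=57 blocked=[]
Op 8: conn=90 S1=47 S2=18 S3=47 S4=77 blocked=[]
Op 9: conn=78 S1=47 S2=18 S3=47 S4=65 blocked=[]
Op 10: conn=66 S1=35 S2=18 S3=47 S4=65 blocked=[]
Op 11: conn=66 S1=35 S2=18 S3=47 S4=76 blocked=[]
Op 12: conn=57 S1=26 S2=18 S3=47 S4=76 blocked=[]
Op 13: conn=57 S1=26 S2=18 S3=58 S4=76 blocked=[]

Answer: 57 26 18 58 76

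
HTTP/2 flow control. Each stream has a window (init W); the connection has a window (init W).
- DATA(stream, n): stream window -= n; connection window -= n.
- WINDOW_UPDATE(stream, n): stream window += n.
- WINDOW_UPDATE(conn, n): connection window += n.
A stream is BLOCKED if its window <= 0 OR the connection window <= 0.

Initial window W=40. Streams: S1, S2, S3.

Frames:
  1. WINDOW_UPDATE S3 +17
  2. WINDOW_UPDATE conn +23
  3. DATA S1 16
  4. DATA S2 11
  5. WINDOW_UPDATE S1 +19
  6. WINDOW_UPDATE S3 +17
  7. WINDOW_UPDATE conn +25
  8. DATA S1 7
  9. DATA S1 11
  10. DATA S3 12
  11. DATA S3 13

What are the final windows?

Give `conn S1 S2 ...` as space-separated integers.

Answer: 18 25 29 49

Derivation:
Op 1: conn=40 S1=40 S2=40 S3=57 blocked=[]
Op 2: conn=63 S1=40 S2=40 S3=57 blocked=[]
Op 3: conn=47 S1=24 S2=40 S3=57 blocked=[]
Op 4: conn=36 S1=24 S2=29 S3=57 blocked=[]
Op 5: conn=36 S1=43 S2=29 S3=57 blocked=[]
Op 6: conn=36 S1=43 S2=29 S3=74 blocked=[]
Op 7: conn=61 S1=43 S2=29 S3=74 blocked=[]
Op 8: conn=54 S1=36 S2=29 S3=74 blocked=[]
Op 9: conn=43 S1=25 S2=29 S3=74 blocked=[]
Op 10: conn=31 S1=25 S2=29 S3=62 blocked=[]
Op 11: conn=18 S1=25 S2=29 S3=49 blocked=[]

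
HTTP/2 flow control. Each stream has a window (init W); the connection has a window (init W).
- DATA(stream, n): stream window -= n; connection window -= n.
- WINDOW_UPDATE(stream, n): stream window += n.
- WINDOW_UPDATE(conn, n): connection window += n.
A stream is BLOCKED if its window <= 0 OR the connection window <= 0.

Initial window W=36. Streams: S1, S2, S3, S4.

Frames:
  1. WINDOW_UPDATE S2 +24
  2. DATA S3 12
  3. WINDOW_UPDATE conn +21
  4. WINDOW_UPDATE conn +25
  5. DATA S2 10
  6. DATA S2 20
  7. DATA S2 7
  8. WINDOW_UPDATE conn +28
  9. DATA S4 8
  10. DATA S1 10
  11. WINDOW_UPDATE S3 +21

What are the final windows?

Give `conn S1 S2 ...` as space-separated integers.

Answer: 43 26 23 45 28

Derivation:
Op 1: conn=36 S1=36 S2=60 S3=36 S4=36 blocked=[]
Op 2: conn=24 S1=36 S2=60 S3=24 S4=36 blocked=[]
Op 3: conn=45 S1=36 S2=60 S3=24 S4=36 blocked=[]
Op 4: conn=70 S1=36 S2=60 S3=24 S4=36 blocked=[]
Op 5: conn=60 S1=36 S2=50 S3=24 S4=36 blocked=[]
Op 6: conn=40 S1=36 S2=30 S3=24 S4=36 blocked=[]
Op 7: conn=33 S1=36 S2=23 S3=24 S4=36 blocked=[]
Op 8: conn=61 S1=36 S2=23 S3=24 S4=36 blocked=[]
Op 9: conn=53 S1=36 S2=23 S3=24 S4=28 blocked=[]
Op 10: conn=43 S1=26 S2=23 S3=24 S4=28 blocked=[]
Op 11: conn=43 S1=26 S2=23 S3=45 S4=28 blocked=[]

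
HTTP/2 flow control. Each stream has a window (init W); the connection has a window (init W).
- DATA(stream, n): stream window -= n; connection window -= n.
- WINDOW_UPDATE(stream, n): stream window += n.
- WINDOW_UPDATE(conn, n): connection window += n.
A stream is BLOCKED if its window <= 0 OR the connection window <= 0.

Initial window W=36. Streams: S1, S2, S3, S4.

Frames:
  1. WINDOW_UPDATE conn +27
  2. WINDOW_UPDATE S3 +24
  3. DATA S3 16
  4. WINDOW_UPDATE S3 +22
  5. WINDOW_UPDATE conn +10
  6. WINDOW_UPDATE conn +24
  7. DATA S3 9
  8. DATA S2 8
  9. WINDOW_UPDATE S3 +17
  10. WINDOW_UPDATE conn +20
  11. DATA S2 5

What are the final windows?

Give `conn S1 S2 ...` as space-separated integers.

Answer: 79 36 23 74 36

Derivation:
Op 1: conn=63 S1=36 S2=36 S3=36 S4=36 blocked=[]
Op 2: conn=63 S1=36 S2=36 S3=60 S4=36 blocked=[]
Op 3: conn=47 S1=36 S2=36 S3=44 S4=36 blocked=[]
Op 4: conn=47 S1=36 S2=36 S3=66 S4=36 blocked=[]
Op 5: conn=57 S1=36 S2=36 S3=66 S4=36 blocked=[]
Op 6: conn=81 S1=36 S2=36 S3=66 S4=36 blocked=[]
Op 7: conn=72 S1=36 S2=36 S3=57 S4=36 blocked=[]
Op 8: conn=64 S1=36 S2=28 S3=57 S4=36 blocked=[]
Op 9: conn=64 S1=36 S2=28 S3=74 S4=36 blocked=[]
Op 10: conn=84 S1=36 S2=28 S3=74 S4=36 blocked=[]
Op 11: conn=79 S1=36 S2=23 S3=74 S4=36 blocked=[]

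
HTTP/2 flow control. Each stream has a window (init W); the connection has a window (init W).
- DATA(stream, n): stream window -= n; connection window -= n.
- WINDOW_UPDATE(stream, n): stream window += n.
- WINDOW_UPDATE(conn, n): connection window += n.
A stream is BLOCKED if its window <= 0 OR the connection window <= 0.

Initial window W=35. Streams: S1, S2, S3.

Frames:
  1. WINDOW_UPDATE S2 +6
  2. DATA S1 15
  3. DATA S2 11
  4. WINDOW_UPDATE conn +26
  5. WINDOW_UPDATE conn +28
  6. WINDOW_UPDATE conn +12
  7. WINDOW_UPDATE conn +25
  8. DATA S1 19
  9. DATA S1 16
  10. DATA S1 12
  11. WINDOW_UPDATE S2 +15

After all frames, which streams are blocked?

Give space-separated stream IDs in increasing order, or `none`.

Answer: S1

Derivation:
Op 1: conn=35 S1=35 S2=41 S3=35 blocked=[]
Op 2: conn=20 S1=20 S2=41 S3=35 blocked=[]
Op 3: conn=9 S1=20 S2=30 S3=35 blocked=[]
Op 4: conn=35 S1=20 S2=30 S3=35 blocked=[]
Op 5: conn=63 S1=20 S2=30 S3=35 blocked=[]
Op 6: conn=75 S1=20 S2=30 S3=35 blocked=[]
Op 7: conn=100 S1=20 S2=30 S3=35 blocked=[]
Op 8: conn=81 S1=1 S2=30 S3=35 blocked=[]
Op 9: conn=65 S1=-15 S2=30 S3=35 blocked=[1]
Op 10: conn=53 S1=-27 S2=30 S3=35 blocked=[1]
Op 11: conn=53 S1=-27 S2=45 S3=35 blocked=[1]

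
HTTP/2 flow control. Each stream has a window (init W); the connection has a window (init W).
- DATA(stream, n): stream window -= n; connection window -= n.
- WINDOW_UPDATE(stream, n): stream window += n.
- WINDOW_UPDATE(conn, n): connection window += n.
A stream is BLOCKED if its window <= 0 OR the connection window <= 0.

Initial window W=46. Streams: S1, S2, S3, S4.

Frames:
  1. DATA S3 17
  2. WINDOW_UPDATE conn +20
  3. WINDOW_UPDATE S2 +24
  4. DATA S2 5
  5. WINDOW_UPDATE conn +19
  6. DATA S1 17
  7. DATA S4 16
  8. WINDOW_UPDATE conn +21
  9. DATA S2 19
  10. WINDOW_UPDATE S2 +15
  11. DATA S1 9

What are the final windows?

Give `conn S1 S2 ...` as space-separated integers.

Answer: 23 20 61 29 30

Derivation:
Op 1: conn=29 S1=46 S2=46 S3=29 S4=46 blocked=[]
Op 2: conn=49 S1=46 S2=46 S3=29 S4=46 blocked=[]
Op 3: conn=49 S1=46 S2=70 S3=29 S4=46 blocked=[]
Op 4: conn=44 S1=46 S2=65 S3=29 S4=46 blocked=[]
Op 5: conn=63 S1=46 S2=65 S3=29 S4=46 blocked=[]
Op 6: conn=46 S1=29 S2=65 S3=29 S4=46 blocked=[]
Op 7: conn=30 S1=29 S2=65 S3=29 S4=30 blocked=[]
Op 8: conn=51 S1=29 S2=65 S3=29 S4=30 blocked=[]
Op 9: conn=32 S1=29 S2=46 S3=29 S4=30 blocked=[]
Op 10: conn=32 S1=29 S2=61 S3=29 S4=30 blocked=[]
Op 11: conn=23 S1=20 S2=61 S3=29 S4=30 blocked=[]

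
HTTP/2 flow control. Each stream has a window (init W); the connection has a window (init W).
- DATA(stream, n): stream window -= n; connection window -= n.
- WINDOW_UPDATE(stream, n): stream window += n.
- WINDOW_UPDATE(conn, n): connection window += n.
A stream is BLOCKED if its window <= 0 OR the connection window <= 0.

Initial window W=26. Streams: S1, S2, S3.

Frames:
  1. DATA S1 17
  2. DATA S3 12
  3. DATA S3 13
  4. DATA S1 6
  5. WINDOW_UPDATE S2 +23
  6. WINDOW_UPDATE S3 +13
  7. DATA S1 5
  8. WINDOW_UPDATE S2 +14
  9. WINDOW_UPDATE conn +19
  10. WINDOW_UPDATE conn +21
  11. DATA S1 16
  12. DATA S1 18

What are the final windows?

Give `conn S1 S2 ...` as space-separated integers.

Op 1: conn=9 S1=9 S2=26 S3=26 blocked=[]
Op 2: conn=-3 S1=9 S2=26 S3=14 blocked=[1, 2, 3]
Op 3: conn=-16 S1=9 S2=26 S3=1 blocked=[1, 2, 3]
Op 4: conn=-22 S1=3 S2=26 S3=1 blocked=[1, 2, 3]
Op 5: conn=-22 S1=3 S2=49 S3=1 blocked=[1, 2, 3]
Op 6: conn=-22 S1=3 S2=49 S3=14 blocked=[1, 2, 3]
Op 7: conn=-27 S1=-2 S2=49 S3=14 blocked=[1, 2, 3]
Op 8: conn=-27 S1=-2 S2=63 S3=14 blocked=[1, 2, 3]
Op 9: conn=-8 S1=-2 S2=63 S3=14 blocked=[1, 2, 3]
Op 10: conn=13 S1=-2 S2=63 S3=14 blocked=[1]
Op 11: conn=-3 S1=-18 S2=63 S3=14 blocked=[1, 2, 3]
Op 12: conn=-21 S1=-36 S2=63 S3=14 blocked=[1, 2, 3]

Answer: -21 -36 63 14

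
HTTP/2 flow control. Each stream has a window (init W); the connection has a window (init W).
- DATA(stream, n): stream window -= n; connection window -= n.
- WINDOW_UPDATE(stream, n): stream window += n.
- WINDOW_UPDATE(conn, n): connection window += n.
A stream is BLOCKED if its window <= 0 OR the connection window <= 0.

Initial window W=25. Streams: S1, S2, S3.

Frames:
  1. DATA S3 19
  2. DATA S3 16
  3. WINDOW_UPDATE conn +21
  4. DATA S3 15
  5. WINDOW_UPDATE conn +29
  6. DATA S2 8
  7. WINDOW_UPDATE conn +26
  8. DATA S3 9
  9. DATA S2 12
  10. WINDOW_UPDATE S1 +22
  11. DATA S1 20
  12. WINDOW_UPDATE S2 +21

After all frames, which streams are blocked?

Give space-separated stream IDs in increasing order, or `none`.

Op 1: conn=6 S1=25 S2=25 S3=6 blocked=[]
Op 2: conn=-10 S1=25 S2=25 S3=-10 blocked=[1, 2, 3]
Op 3: conn=11 S1=25 S2=25 S3=-10 blocked=[3]
Op 4: conn=-4 S1=25 S2=25 S3=-25 blocked=[1, 2, 3]
Op 5: conn=25 S1=25 S2=25 S3=-25 blocked=[3]
Op 6: conn=17 S1=25 S2=17 S3=-25 blocked=[3]
Op 7: conn=43 S1=25 S2=17 S3=-25 blocked=[3]
Op 8: conn=34 S1=25 S2=17 S3=-34 blocked=[3]
Op 9: conn=22 S1=25 S2=5 S3=-34 blocked=[3]
Op 10: conn=22 S1=47 S2=5 S3=-34 blocked=[3]
Op 11: conn=2 S1=27 S2=5 S3=-34 blocked=[3]
Op 12: conn=2 S1=27 S2=26 S3=-34 blocked=[3]

Answer: S3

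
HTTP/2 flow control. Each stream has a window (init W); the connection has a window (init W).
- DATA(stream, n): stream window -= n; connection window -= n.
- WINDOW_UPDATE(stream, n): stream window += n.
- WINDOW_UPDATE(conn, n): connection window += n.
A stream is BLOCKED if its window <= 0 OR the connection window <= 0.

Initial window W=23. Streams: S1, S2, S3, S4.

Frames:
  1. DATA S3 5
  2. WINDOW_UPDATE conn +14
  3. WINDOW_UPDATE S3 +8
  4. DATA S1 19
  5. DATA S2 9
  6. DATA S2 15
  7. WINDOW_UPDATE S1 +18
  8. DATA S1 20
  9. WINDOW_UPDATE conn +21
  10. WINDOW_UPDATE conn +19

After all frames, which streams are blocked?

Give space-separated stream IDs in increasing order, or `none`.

Op 1: conn=18 S1=23 S2=23 S3=18 S4=23 blocked=[]
Op 2: conn=32 S1=23 S2=23 S3=18 S4=23 blocked=[]
Op 3: conn=32 S1=23 S2=23 S3=26 S4=23 blocked=[]
Op 4: conn=13 S1=4 S2=23 S3=26 S4=23 blocked=[]
Op 5: conn=4 S1=4 S2=14 S3=26 S4=23 blocked=[]
Op 6: conn=-11 S1=4 S2=-1 S3=26 S4=23 blocked=[1, 2, 3, 4]
Op 7: conn=-11 S1=22 S2=-1 S3=26 S4=23 blocked=[1, 2, 3, 4]
Op 8: conn=-31 S1=2 S2=-1 S3=26 S4=23 blocked=[1, 2, 3, 4]
Op 9: conn=-10 S1=2 S2=-1 S3=26 S4=23 blocked=[1, 2, 3, 4]
Op 10: conn=9 S1=2 S2=-1 S3=26 S4=23 blocked=[2]

Answer: S2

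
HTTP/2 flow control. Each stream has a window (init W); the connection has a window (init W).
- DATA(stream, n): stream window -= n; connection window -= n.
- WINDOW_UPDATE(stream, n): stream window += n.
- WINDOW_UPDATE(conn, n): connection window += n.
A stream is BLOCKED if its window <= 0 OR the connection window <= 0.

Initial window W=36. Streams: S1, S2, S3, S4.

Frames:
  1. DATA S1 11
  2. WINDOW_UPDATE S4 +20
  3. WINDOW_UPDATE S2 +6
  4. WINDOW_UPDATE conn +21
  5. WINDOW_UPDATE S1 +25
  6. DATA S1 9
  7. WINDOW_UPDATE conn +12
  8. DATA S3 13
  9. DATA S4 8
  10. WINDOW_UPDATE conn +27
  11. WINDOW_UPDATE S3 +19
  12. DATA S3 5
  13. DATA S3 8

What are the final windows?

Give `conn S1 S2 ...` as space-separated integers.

Answer: 42 41 42 29 48

Derivation:
Op 1: conn=25 S1=25 S2=36 S3=36 S4=36 blocked=[]
Op 2: conn=25 S1=25 S2=36 S3=36 S4=56 blocked=[]
Op 3: conn=25 S1=25 S2=42 S3=36 S4=56 blocked=[]
Op 4: conn=46 S1=25 S2=42 S3=36 S4=56 blocked=[]
Op 5: conn=46 S1=50 S2=42 S3=36 S4=56 blocked=[]
Op 6: conn=37 S1=41 S2=42 S3=36 S4=56 blocked=[]
Op 7: conn=49 S1=41 S2=42 S3=36 S4=56 blocked=[]
Op 8: conn=36 S1=41 S2=42 S3=23 S4=56 blocked=[]
Op 9: conn=28 S1=41 S2=42 S3=23 S4=48 blocked=[]
Op 10: conn=55 S1=41 S2=42 S3=23 S4=48 blocked=[]
Op 11: conn=55 S1=41 S2=42 S3=42 S4=48 blocked=[]
Op 12: conn=50 S1=41 S2=42 S3=37 S4=48 blocked=[]
Op 13: conn=42 S1=41 S2=42 S3=29 S4=48 blocked=[]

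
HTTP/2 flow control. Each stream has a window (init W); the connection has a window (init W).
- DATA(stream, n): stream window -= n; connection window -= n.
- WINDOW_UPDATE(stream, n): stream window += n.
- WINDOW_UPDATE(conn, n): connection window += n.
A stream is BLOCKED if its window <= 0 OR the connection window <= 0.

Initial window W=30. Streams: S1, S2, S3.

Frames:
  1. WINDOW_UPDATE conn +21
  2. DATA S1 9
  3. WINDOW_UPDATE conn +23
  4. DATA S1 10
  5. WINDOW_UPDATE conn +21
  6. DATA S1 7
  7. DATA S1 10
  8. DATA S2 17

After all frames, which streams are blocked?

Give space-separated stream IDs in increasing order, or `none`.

Answer: S1

Derivation:
Op 1: conn=51 S1=30 S2=30 S3=30 blocked=[]
Op 2: conn=42 S1=21 S2=30 S3=30 blocked=[]
Op 3: conn=65 S1=21 S2=30 S3=30 blocked=[]
Op 4: conn=55 S1=11 S2=30 S3=30 blocked=[]
Op 5: conn=76 S1=11 S2=30 S3=30 blocked=[]
Op 6: conn=69 S1=4 S2=30 S3=30 blocked=[]
Op 7: conn=59 S1=-6 S2=30 S3=30 blocked=[1]
Op 8: conn=42 S1=-6 S2=13 S3=30 blocked=[1]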